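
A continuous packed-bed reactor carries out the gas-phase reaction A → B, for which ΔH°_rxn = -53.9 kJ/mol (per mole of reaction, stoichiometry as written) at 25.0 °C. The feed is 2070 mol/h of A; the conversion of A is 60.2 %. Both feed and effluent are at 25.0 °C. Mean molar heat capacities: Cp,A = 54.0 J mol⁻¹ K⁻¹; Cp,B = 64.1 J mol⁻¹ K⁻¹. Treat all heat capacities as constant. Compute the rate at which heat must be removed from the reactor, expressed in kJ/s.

Q_out = 18.7 kJ/s

Extent of reaction ξ = 0.602 × 2070 = 1246.1 mol/h
Reaction term: ξ·ΔH°_rxn = 1246.1 × -53.9 = -67167 kJ/h
Q = ΔH = -67167 kJ/h = -18.657 kW
Heat removed = 18.657 kJ/s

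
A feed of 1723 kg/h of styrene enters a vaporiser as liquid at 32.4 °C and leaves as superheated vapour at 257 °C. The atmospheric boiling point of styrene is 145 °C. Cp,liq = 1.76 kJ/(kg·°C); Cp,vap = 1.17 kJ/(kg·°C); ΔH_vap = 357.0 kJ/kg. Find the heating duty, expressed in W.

Q = 328000 W

liquid 32.4→145 °C: 198.18 kJ/kg
vaporisation at 145 °C: 357 kJ/kg
vapour 145→257 °C: 131.04 kJ/kg
Δh = 198.18 + 357 + 131.04 = 686.22 kJ/kg
Q = ṁ·Δh = 1723 kg/h × 686.22 kJ/kg = 1.1824e+06 kJ/h
|Q| = 328.43 kW = 328430 W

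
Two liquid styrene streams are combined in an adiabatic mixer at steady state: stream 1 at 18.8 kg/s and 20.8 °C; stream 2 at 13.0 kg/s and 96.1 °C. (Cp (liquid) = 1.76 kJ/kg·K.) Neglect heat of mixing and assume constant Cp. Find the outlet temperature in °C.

Adiabatic, steady state ⇒ Σ ṁᵢCp,ᵢ(T_out − Tᵢ) = 0
T_out = Σ ṁᵢCp,ᵢTᵢ / Σ ṁᵢCp,ᵢ
      = 2887 / 55.968 = 51.583 °C

T_out = 51.6 °C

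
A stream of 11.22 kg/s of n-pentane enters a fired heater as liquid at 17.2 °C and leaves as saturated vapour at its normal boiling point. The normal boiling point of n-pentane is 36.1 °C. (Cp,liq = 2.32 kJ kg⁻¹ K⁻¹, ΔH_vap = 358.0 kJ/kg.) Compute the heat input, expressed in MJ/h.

liquid 17.2→36.1 °C: 43.848 kJ/kg
vaporisation at 36.1 °C: 358 kJ/kg
Δh = 43.848 + 358 = 401.85 kJ/kg
Q = ṁ·Δh = 11.22 kg/s × 401.85 kJ/kg = 4508.7 kJ/s
|Q| = 4508.7 kW = 16231 MJ/h

Q = 16200 MJ/h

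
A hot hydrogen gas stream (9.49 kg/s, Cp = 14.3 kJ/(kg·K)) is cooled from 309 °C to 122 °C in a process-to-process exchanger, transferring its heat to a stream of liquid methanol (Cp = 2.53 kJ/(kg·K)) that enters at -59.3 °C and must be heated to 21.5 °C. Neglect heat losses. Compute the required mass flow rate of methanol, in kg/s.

ṁ_c = 124 kg/s

Heat released by hot stream: Q = 9.49 × 14.3 × (309 − 122) = 25377 kJ/s
Energy balance on cold side (adiabatic exchanger): Q = ṁ_c·Cp_c·(T_c,out − T_c,in)
ṁ_c = 25377 / [2.53 × (21.5 − -59.3)] = 124.14 kg/s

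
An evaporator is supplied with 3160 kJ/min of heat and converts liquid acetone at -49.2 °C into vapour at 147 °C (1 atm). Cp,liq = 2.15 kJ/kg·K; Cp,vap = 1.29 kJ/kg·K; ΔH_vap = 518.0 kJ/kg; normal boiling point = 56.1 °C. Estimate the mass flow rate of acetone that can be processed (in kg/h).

ṁ = 220 kg/h

Δh = 2.15×(56.1−-49.2) + 518.0 + 1.29×(147−56.1) = 861.66 kJ/kg
Q = 3160 kJ/min = 52.667 kJ/s = 189600 kJ/h
ṁ = Q/Δh = 189600 / 861.66 = 220.04 kg/h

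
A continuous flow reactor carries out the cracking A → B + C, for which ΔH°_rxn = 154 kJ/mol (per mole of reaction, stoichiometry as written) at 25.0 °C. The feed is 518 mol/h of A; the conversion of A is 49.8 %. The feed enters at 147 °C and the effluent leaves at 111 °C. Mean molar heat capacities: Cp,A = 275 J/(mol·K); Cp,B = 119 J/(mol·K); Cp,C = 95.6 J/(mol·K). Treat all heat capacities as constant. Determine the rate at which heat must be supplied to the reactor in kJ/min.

Q_in = 554 kJ/min

Extent of reaction ξ = 0.498 × 518 = 257.96 mol/h
Reaction term: ξ·ΔH°_rxn = 257.96 × 154 = 39726 kJ/h
Sensible, feed 147→25 °C: -17379 kJ/h
Outlet flows (mol/h): A 260.04, B 257.96, C 257.96
Sensible, products 25→111 °C: 10911 kJ/h
Q = ΔH = 33258 kJ/h = 9.2384 kW
Heat supplied = 554.3 kJ/min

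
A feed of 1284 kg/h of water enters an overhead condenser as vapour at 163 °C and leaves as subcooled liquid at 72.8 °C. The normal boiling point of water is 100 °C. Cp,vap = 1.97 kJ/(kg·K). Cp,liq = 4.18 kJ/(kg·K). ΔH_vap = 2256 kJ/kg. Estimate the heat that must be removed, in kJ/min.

Q_c = 53400 kJ/min

vapour 163→100 °C: -124.11 kJ/kg
condensation at 100 °C: -2256 kJ/kg
liquid 100→72.8 °C: -113.7 kJ/kg
Δh = -124.11 + -2256 + -113.7 = -2493.8 kJ/kg
Q = ṁ·Δh = 1284 kg/h × -2493.8 kJ/kg = -3.202e+06 kJ/h
|Q| = 889.46 kW = 53367 kJ/min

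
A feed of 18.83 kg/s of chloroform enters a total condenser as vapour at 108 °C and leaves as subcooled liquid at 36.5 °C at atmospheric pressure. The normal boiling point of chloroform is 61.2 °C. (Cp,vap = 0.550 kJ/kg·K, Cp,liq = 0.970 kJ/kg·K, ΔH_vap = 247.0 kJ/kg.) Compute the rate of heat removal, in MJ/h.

vapour 108→61.2 °C: -25.74 kJ/kg
condensation at 61.2 °C: -247 kJ/kg
liquid 61.2→36.5 °C: -23.959 kJ/kg
Δh = -25.74 + -247 + -23.959 = -296.7 kJ/kg
Q = ṁ·Δh = 18.83 kg/s × -296.7 kJ/kg = -5586.8 kJ/s
|Q| = 5586.8 kW = 20113 MJ/h

Q_c = 20100 MJ/h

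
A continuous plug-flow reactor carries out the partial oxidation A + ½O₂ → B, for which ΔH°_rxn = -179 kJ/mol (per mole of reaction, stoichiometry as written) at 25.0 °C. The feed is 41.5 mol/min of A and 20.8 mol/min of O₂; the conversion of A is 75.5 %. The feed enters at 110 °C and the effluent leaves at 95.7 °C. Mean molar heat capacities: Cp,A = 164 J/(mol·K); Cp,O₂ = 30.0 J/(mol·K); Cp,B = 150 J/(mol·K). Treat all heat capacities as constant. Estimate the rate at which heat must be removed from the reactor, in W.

Extent of reaction ξ = 0.755 × 41.5 = 31.332 mol/min
Reaction term: ξ·ΔH°_rxn = 31.332 × -179 = -5608.5 kJ/min
Sensible, feed 110→25 °C: -631.55 kJ/min
Outlet flows (mol/min): A 10.168, O₂ 5.1338, B 31.332
Sensible, products 25→95.7 °C: 461.06 kJ/min
Q = ΔH = -5779 kJ/min = -96.317 kW
Heat removed = 96317 W

Q_out = 96300 W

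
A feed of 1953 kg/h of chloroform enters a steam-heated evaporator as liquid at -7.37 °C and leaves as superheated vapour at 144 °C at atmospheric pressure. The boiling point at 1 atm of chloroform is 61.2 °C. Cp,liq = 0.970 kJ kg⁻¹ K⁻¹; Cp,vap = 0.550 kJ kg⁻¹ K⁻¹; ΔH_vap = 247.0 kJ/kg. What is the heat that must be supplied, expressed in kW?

Q = 195 kW

liquid -7.37→61.2 °C: 66.513 kJ/kg
vaporisation at 61.2 °C: 247 kJ/kg
vapour 61.2→144 °C: 45.54 kJ/kg
Δh = 66.513 + 247 + 45.54 = 359.05 kJ/kg
Q = ṁ·Δh = 1953 kg/h × 359.05 kJ/kg = 701230 kJ/h
|Q| = 194.79 kW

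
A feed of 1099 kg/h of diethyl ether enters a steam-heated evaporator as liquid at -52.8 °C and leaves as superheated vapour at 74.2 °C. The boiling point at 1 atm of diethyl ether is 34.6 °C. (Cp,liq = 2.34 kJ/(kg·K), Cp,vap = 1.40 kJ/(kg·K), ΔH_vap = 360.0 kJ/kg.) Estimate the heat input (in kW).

liquid -52.8→34.6 °C: 204.52 kJ/kg
vaporisation at 34.6 °C: 360 kJ/kg
vapour 34.6→74.2 °C: 55.44 kJ/kg
Δh = 204.52 + 360 + 55.44 = 619.96 kJ/kg
Q = ṁ·Δh = 1099 kg/h × 619.96 kJ/kg = 681330 kJ/h
|Q| = 189.26 kW

Q = 189 kW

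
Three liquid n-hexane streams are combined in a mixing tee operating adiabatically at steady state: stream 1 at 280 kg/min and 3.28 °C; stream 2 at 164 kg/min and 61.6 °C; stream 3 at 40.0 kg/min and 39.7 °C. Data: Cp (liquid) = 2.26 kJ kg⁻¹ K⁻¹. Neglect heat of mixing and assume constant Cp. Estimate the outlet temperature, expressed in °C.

T_out = 26.1 °C

Adiabatic, steady state ⇒ Σ ṁᵢCp,ᵢ(T_out − Tᵢ) = 0
Σ ṁᵢCp,ᵢTᵢ = 280×2.26×3.28 + 164×2.26×61.6 + 40.0×2.26×39.7 = 28496
Σ ṁᵢCp,ᵢ = 280×2.26 + 164×2.26 + 40.0×2.26 = 1093.8
T_out = 28496 / 1093.8 = 26.051 °C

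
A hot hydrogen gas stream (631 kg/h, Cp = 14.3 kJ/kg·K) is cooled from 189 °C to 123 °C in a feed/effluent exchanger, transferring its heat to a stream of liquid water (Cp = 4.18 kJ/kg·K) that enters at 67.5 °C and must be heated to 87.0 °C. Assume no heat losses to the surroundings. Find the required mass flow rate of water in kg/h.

Heat released by hot stream: Q = 631 × 14.3 × (189 − 123) = 595540 kJ/h
Energy balance on cold side (adiabatic exchanger): Q = ṁ_c·Cp_c·(T_c,out − T_c,in)
ṁ_c = 595540 / [4.18 × (87.0 − 67.5)] = 7306.3 kg/h

ṁ_c = 7310 kg/h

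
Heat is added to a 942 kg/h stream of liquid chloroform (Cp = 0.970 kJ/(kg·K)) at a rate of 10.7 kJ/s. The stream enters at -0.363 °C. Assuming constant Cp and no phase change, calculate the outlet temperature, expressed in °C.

Q = 10.7 kJ/s = 38520 kJ/h
ΔT = Q/(ṁ·Cp) = 38520/(942×0.970) = 42.156 K
T_out = -0.363 + 42.156 = 41.793 °C

T_out = 41.8 °C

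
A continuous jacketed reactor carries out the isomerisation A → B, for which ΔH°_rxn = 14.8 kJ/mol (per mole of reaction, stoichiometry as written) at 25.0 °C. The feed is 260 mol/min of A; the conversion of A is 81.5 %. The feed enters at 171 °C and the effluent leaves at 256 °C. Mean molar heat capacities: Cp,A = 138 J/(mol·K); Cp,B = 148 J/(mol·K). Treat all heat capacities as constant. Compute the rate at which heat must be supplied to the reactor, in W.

Extent of reaction ξ = 0.815 × 260 = 211.9 mol/min
Reaction term: ξ·ΔH°_rxn = 211.9 × 14.8 = 3136.1 kJ/min
Sensible, feed 171→25 °C: -5238.5 kJ/min
Outlet flows (mol/min): A 48.1, B 211.9
Sensible, products 25→256 °C: 8777.8 kJ/min
Q = ΔH = 6675.4 kJ/min = 111.26 kW
Heat supplied = 111260 W

Q_in = 111000 W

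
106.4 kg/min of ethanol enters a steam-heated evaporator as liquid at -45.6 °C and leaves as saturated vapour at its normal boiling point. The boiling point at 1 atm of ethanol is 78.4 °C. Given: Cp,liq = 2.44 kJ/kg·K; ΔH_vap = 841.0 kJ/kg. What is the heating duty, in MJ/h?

liquid -45.6→78.4 °C: 302.56 kJ/kg
vaporisation at 78.4 °C: 841 kJ/kg
Δh = 302.56 + 841 = 1143.6 kJ/kg
Q = ṁ·Δh = 106.4 kg/min × 1143.6 kJ/kg = 121670 kJ/min
|Q| = 2027.9 kW = 7300.5 MJ/h

Q = 7300 MJ/h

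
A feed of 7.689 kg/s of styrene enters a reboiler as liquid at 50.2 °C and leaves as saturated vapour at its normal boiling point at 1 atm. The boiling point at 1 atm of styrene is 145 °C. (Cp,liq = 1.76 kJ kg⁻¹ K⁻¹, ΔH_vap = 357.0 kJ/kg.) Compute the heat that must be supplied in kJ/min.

liquid 50.2→145 °C: 166.85 kJ/kg
vaporisation at 145 °C: 357 kJ/kg
Δh = 166.85 + 357 = 523.85 kJ/kg
Q = ṁ·Δh = 7.689 kg/s × 523.85 kJ/kg = 4027.9 kJ/s
|Q| = 4027.9 kW = 241670 kJ/min

Q = 242000 kJ/min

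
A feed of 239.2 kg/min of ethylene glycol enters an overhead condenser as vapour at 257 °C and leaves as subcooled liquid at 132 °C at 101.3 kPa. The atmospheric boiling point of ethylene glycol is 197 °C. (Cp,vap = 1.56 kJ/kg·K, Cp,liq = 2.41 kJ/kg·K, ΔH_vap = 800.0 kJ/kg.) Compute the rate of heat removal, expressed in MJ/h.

Q_c = 15100 MJ/h

vapour 257→197 °C: -93.6 kJ/kg
condensation at 197 °C: -800 kJ/kg
liquid 197→132 °C: -156.65 kJ/kg
Δh = -93.6 + -800 + -156.65 = -1050.2 kJ/kg
Q = ṁ·Δh = 239.2 kg/min × -1050.2 kJ/kg = -251220 kJ/min
|Q| = 4187 kW = 15073 MJ/h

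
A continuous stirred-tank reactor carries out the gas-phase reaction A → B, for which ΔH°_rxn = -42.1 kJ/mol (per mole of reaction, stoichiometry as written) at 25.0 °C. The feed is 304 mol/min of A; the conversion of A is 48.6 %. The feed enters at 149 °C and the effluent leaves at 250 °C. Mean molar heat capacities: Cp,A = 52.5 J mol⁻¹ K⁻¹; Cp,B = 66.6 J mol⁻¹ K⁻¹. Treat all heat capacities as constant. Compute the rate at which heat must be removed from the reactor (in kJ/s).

Q_out = 69.0 kJ/s

Extent of reaction ξ = 0.486 × 304 = 147.74 mol/min
Reaction term: ξ·ΔH°_rxn = 147.74 × -42.1 = -6220 kJ/min
Sensible, feed 149→25 °C: -1979 kJ/min
Outlet flows (mol/min): A 156.26, B 147.74
Sensible, products 25→250 °C: 4059.7 kJ/min
Q = ΔH = -4139.3 kJ/min = -68.989 kW
Heat removed = 68.989 kJ/s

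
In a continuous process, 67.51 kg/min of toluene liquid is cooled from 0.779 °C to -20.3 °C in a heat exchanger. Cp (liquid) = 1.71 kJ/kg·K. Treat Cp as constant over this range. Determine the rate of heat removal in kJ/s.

Q_c = 40.6 kJ/s

Q = ṁ·Cp·ΔT = 67.51 × 1.71 × (-20.3 − 0.779) = -2433.4 kJ/min
Converting: 2433.4 / 60 s = 40.557 kW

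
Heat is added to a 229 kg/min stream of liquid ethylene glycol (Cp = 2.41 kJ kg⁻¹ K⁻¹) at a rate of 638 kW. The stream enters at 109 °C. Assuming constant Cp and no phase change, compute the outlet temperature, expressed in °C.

T_out = 178 °C

Q = 638 kW = 38280 kJ/min
ΔT = Q/(ṁ·Cp) = 38280/(229×2.41) = 69.362 K
T_out = 109 + 69.362 = 178.36 °C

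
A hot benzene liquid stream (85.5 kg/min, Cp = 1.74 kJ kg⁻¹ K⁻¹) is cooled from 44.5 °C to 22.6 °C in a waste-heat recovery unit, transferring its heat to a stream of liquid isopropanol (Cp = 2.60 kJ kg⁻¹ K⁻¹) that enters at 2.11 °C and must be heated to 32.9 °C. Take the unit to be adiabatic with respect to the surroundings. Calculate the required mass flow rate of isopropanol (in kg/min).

ṁ_c = 40.7 kg/min

Heat released by hot stream: Q = 85.5 × 1.74 × (44.5 − 22.6) = 3258.1 kJ/min
Energy balance on cold side (adiabatic exchanger): Q = ṁ_c·Cp_c·(T_c,out − T_c,in)
ṁ_c = 3258.1 / [2.60 × (32.9 − 2.11)] = 40.698 kg/min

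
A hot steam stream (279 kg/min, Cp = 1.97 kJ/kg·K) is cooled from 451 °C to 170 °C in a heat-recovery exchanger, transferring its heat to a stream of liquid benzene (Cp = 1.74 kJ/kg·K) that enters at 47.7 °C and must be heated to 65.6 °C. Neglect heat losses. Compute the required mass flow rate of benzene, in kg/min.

Heat released by hot stream: Q = 279 × 1.97 × (451 − 170) = 154450 kJ/min
Energy balance on cold side (adiabatic exchanger): Q = ṁ_c·Cp_c·(T_c,out − T_c,in)
ṁ_c = 154450 / [1.74 × (65.6 − 47.7)] = 4958.8 kg/min

ṁ_c = 4960 kg/min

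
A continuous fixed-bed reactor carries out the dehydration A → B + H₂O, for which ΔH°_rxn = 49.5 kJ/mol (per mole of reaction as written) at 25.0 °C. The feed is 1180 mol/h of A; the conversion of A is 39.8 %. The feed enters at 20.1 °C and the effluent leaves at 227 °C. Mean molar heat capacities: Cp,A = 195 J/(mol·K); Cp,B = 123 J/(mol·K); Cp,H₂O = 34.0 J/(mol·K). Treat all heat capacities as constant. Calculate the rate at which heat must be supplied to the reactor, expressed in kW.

Q_in = 18.7 kW

Extent of reaction ξ = 0.398 × 1180 = 469.64 mol/h
Reaction term: ξ·ΔH°_rxn = 469.64 × 49.5 = 23247 kJ/h
Sensible, feed 20.1→25 °C: 1127.5 kJ/h
Outlet flows (mol/h): A 710.36, B 469.64, H₂O 469.64
Sensible, products 25→227 °C: 42875 kJ/h
Q = ΔH = 67250 kJ/h = 18.681 kW
Heat supplied = 18.681 kW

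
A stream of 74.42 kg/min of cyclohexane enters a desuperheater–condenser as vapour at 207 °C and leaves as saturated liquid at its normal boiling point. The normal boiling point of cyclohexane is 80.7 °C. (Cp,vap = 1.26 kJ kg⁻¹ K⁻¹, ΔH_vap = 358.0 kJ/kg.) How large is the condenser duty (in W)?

Q_c = 641000 W

vapour 207→80.7 °C: -159.14 kJ/kg
condensation at 80.7 °C: -358 kJ/kg
Δh = -159.14 + -358 = -517.14 kJ/kg
Q = ṁ·Δh = 74.42 kg/min × -517.14 kJ/kg = -38485 kJ/min
|Q| = 641.42 kW = 641420 W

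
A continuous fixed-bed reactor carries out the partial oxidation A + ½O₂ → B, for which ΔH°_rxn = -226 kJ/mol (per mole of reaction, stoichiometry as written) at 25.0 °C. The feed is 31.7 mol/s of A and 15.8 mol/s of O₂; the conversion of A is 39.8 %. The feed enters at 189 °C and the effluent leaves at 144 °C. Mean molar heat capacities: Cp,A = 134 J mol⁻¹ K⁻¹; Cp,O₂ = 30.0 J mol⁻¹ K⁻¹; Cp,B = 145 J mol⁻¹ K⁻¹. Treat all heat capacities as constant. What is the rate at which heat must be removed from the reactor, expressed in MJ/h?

Extent of reaction ξ = 0.398 × 31.7 = 12.617 mol/s
Reaction term: ξ·ΔH°_rxn = 12.617 × -226 = -2851.4 kJ/s
Sensible, feed 189→25 °C: -774.38 kJ/s
Outlet flows (mol/s): A 19.083, O₂ 9.4917, B 12.617
Sensible, products 25→144 °C: 555.89 kJ/s
Q = ΔH = -3069.8 kJ/s = -3069.8 kW
Heat removed = 11051 MJ/h

Q_out = 11100 MJ/h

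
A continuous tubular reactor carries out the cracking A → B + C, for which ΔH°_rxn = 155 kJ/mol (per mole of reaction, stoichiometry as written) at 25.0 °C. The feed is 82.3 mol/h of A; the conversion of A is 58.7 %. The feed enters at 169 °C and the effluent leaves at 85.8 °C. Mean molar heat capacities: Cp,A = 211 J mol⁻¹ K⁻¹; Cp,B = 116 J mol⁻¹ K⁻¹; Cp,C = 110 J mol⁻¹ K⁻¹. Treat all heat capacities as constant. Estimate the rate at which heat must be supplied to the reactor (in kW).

Extent of reaction ξ = 0.587 × 82.3 = 48.31 mol/h
Reaction term: ξ·ΔH°_rxn = 48.31 × 155 = 7488.1 kJ/h
Sensible, feed 169→25 °C: -2500.6 kJ/h
Outlet flows (mol/h): A 33.99, B 48.31, C 48.31
Sensible, products 25→85.8 °C: 1099.9 kJ/h
Q = ΔH = 6087.3 kJ/h = 1.6909 kW
Heat supplied = 1.6909 kW

Q_in = 1.69 kW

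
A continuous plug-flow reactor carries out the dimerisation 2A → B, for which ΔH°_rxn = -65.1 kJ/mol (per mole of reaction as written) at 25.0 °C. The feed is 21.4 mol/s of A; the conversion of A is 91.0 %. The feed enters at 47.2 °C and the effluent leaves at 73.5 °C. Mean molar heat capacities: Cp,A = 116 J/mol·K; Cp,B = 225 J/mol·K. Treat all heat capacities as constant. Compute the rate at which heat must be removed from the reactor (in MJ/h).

Extent of reaction ξ = 0.910 × 21.4 / 2 = 9.737 mol/s
Reaction term: ξ·ΔH°_rxn = 9.737 × -65.1 = -633.88 kJ/s
Sensible, feed 47.2→25 °C: -55.109 kJ/s
Outlet flows (mol/s): A 1.926, B 9.737
Sensible, products 25→73.5 °C: 117.09 kJ/s
Q = ΔH = -571.9 kJ/s = -571.9 kW
Heat removed = 2058.8 MJ/h

Q_out = 2060 MJ/h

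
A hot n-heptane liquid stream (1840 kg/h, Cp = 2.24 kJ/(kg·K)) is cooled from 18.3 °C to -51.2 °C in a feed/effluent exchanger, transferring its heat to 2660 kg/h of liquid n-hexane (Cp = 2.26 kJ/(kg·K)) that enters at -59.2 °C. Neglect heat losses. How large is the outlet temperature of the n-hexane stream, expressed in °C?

T_c,out = -11.6 °C

Heat released by hot stream: Q = 1840 × 2.24 × (18.3 − -51.2) = 286450 kJ/h
Energy balance on cold side (adiabatic exchanger): Q = ṁ_c·Cp_c·(T_c,out − T_c,in)
T_c,out = -59.2 + 286450/(2660 × 2.26) = -11.55 °C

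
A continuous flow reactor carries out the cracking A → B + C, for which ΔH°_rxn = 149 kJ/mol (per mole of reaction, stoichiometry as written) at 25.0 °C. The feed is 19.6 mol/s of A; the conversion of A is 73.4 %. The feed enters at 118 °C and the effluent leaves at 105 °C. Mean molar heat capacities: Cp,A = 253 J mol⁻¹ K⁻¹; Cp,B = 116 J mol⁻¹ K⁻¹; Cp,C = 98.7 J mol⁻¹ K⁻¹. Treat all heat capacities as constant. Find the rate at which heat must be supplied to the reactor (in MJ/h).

Q_in = 7330 MJ/h

Extent of reaction ξ = 0.734 × 19.6 = 14.386 mol/s
Reaction term: ξ·ΔH°_rxn = 14.386 × 149 = 2143.6 kJ/s
Sensible, feed 118→25 °C: -461.17 kJ/s
Outlet flows (mol/s): A 5.2136, B 14.386, C 14.386
Sensible, products 25→105 °C: 352.62 kJ/s
Q = ΔH = 2035 kJ/s = 2035 kW
Heat supplied = 7326.1 MJ/h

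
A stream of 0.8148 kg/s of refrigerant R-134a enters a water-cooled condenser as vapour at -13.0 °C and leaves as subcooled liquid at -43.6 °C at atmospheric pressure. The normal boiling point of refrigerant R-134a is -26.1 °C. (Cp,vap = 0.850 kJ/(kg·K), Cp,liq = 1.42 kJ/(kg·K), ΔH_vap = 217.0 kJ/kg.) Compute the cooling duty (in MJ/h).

vapour -13.0→-26.1 °C: -11.135 kJ/kg
condensation at -26.1 °C: -217 kJ/kg
liquid -26.1→-43.6 °C: -24.85 kJ/kg
Δh = -11.135 + -217 + -24.85 = -252.99 kJ/kg
Q = ṁ·Δh = 0.8148 kg/s × -252.99 kJ/kg = -206.13 kJ/s
|Q| = 206.13 kW = 742.08 MJ/h

Q_c = 742 MJ/h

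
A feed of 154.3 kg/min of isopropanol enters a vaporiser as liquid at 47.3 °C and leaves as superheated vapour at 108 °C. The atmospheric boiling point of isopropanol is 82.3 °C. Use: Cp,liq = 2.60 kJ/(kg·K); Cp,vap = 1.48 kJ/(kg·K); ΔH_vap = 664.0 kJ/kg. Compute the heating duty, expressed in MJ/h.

liquid 47.3→82.3 °C: 91 kJ/kg
vaporisation at 82.3 °C: 664 kJ/kg
vapour 82.3→108 °C: 38.036 kJ/kg
Δh = 91 + 664 + 38.036 = 793.04 kJ/kg
Q = ṁ·Δh = 154.3 kg/min × 793.04 kJ/kg = 122370 kJ/min
|Q| = 2039.4 kW = 7341.9 MJ/h

Q = 7340 MJ/h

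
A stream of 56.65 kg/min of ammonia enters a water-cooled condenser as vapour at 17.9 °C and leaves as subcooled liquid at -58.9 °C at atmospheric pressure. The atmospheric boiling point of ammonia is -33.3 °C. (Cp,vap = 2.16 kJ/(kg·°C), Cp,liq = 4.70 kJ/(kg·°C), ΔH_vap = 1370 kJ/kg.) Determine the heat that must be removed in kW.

Q_c = 1510 kW

vapour 17.9→-33.3 °C: -110.59 kJ/kg
condensation at -33.3 °C: -1370 kJ/kg
liquid -33.3→-58.9 °C: -120.32 kJ/kg
Δh = -110.59 + -1370 + -120.32 = -1600.9 kJ/kg
Q = ṁ·Δh = 56.65 kg/min × -1600.9 kJ/kg = -90692 kJ/min
|Q| = 1511.5 kW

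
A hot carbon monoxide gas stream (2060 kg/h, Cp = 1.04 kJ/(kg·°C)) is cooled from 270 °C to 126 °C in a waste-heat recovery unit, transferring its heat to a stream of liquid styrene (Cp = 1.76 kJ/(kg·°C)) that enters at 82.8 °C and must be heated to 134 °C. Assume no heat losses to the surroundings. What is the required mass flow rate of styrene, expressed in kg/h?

Heat released by hot stream: Q = 2060 × 1.04 × (270 − 126) = 308510 kJ/h
Energy balance on cold side (adiabatic exchanger): Q = ṁ_c·Cp_c·(T_c,out − T_c,in)
ṁ_c = 308510 / [1.76 × (134 − 82.8)] = 3423.6 kg/h

ṁ_c = 3420 kg/h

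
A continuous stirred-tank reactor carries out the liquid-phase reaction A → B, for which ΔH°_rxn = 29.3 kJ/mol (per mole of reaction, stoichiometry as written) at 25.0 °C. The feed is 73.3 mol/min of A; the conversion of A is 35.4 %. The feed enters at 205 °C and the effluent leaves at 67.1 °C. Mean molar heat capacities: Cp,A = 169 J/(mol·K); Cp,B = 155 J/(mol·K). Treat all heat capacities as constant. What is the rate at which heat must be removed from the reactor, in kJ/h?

Q_out = 57800 kJ/h

Extent of reaction ξ = 0.354 × 73.3 = 25.948 mol/min
Reaction term: ξ·ΔH°_rxn = 25.948 × 29.3 = 760.28 kJ/min
Sensible, feed 205→25 °C: -2229.8 kJ/min
Outlet flows (mol/min): A 47.352, B 25.948
Sensible, products 25→67.1 °C: 506.23 kJ/min
Q = ΔH = -963.28 kJ/min = -16.055 kW
Heat removed = 57797 kJ/h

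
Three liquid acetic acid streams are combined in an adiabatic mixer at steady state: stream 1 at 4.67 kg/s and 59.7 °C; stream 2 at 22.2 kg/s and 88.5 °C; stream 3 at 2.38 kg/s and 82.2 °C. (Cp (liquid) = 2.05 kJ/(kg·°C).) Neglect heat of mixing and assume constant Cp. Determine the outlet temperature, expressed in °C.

Adiabatic, steady state ⇒ Σ ṁᵢCp,ᵢ(T_out − Tᵢ) = 0
Σ ṁᵢCp,ᵢTᵢ = 4.67×2.05×59.7 + 22.2×2.05×88.5 + 2.38×2.05×82.2 = 5000.2
Σ ṁᵢCp,ᵢ = 4.67×2.05 + 22.2×2.05 + 2.38×2.05 = 59.962
T_out = 5000.2 / 59.962 = 83.389 °C

T_out = 83.4 °C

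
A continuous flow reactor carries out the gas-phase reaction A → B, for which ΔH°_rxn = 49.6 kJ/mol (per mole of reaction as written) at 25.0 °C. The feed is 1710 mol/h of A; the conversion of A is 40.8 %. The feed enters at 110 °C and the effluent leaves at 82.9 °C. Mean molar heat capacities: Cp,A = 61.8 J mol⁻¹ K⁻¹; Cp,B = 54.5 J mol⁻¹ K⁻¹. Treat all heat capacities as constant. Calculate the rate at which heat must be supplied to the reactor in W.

Q_in = 8740 W

Extent of reaction ξ = 0.408 × 1710 = 697.68 mol/h
Reaction term: ξ·ΔH°_rxn = 697.68 × 49.6 = 34605 kJ/h
Sensible, feed 110→25 °C: -8982.6 kJ/h
Outlet flows (mol/h): A 1012.3, B 697.68
Sensible, products 25→82.9 °C: 5823.9 kJ/h
Q = ΔH = 31446 kJ/h = 8.735 kW
Heat supplied = 8735 W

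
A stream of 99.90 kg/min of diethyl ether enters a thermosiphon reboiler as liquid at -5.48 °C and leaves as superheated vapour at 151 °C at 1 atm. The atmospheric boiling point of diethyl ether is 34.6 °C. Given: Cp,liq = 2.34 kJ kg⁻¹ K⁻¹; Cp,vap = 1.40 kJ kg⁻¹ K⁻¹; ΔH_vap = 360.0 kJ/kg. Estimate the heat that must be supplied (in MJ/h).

liquid -5.48→34.6 °C: 93.787 kJ/kg
vaporisation at 34.6 °C: 360 kJ/kg
vapour 34.6→151 °C: 162.96 kJ/kg
Δh = 93.787 + 360 + 162.96 = 616.75 kJ/kg
Q = ṁ·Δh = 99.90 kg/min × 616.75 kJ/kg = 61613 kJ/min
|Q| = 1026.9 kW = 3696.8 MJ/h

Q = 3700 MJ/h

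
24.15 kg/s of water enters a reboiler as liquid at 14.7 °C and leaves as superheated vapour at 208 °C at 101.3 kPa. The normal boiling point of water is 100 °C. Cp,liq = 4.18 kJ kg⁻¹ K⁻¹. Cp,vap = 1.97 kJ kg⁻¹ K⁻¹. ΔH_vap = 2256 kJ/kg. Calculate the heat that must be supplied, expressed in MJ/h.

liquid 14.7→100 °C: 356.55 kJ/kg
vaporisation at 100 °C: 2256 kJ/kg
vapour 100→208 °C: 212.76 kJ/kg
Δh = 356.55 + 2256 + 212.76 = 2825.3 kJ/kg
Q = ṁ·Δh = 24.15 kg/s × 2825.3 kJ/kg = 68231 kJ/s
|Q| = 68231 kW = 245630 MJ/h

Q = 246000 MJ/h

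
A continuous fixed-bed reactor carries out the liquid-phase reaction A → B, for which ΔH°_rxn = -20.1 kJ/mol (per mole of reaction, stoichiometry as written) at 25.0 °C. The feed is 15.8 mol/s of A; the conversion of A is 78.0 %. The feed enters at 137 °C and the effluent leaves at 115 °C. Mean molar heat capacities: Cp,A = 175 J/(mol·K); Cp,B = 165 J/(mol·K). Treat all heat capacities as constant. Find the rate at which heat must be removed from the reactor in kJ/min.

Extent of reaction ξ = 0.780 × 15.8 = 12.324 mol/s
Reaction term: ξ·ΔH°_rxn = 12.324 × -20.1 = -247.71 kJ/s
Sensible, feed 137→25 °C: -309.68 kJ/s
Outlet flows (mol/s): A 3.476, B 12.324
Sensible, products 25→115 °C: 237.76 kJ/s
Q = ΔH = -319.63 kJ/s = -319.63 kW
Heat removed = 19178 kJ/min

Q_out = 19200 kJ/min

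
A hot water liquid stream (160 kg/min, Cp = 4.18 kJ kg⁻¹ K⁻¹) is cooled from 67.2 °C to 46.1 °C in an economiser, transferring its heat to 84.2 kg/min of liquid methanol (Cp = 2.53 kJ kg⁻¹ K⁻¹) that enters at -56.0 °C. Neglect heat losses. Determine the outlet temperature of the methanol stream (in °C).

T_c,out = 10.2 °C

Heat released by hot stream: Q = 160 × 4.18 × (67.2 − 46.1) = 14112 kJ/min
Energy balance on cold side (adiabatic exchanger): Q = ṁ_c·Cp_c·(T_c,out − T_c,in)
T_c,out = -56.0 + 14112/(84.2 × 2.53) = 10.244 °C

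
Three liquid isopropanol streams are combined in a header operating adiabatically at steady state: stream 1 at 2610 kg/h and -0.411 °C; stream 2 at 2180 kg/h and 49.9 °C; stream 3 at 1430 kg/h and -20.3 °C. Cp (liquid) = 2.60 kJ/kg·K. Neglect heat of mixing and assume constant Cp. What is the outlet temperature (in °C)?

T_out = 12.6 °C

No heat crosses the boundary, so H_out = H_in.
T_out = Σ ṁᵢCp,ᵢTᵢ / Σ ṁᵢCp,ᵢ
      = 204570 / 16172 = 12.65 °C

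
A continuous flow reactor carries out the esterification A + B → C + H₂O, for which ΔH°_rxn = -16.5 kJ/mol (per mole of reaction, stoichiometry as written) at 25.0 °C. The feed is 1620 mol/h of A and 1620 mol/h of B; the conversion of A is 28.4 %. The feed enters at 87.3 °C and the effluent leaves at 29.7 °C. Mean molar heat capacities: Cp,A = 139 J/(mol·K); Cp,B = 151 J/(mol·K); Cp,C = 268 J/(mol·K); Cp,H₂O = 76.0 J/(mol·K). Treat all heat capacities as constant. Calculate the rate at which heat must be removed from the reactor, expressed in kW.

Q_out = 9.59 kW

Extent of reaction ξ = 0.284 × 1620 = 460.08 mol/h
Reaction term: ξ·ΔH°_rxn = 460.08 × -16.5 = -7591.3 kJ/h
Sensible, feed 87.3→25 °C: -29269 kJ/h
Outlet flows (mol/h): A 1159.9, B 1159.9, C 460.08, H₂O 460.08
Sensible, products 25→29.7 °C: 2324.8 kJ/h
Q = ΔH = -34535 kJ/h = -9.5931 kW
Heat removed = 9.5931 kW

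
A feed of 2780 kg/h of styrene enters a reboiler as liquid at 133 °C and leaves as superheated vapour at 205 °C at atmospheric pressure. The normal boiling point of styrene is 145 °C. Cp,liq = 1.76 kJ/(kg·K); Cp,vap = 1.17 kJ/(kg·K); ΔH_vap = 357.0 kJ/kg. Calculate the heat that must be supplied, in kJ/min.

Q = 20800 kJ/min

liquid 133→145 °C: 21.12 kJ/kg
vaporisation at 145 °C: 357 kJ/kg
vapour 145→205 °C: 70.2 kJ/kg
Δh = 21.12 + 357 + 70.2 = 448.32 kJ/kg
Q = ṁ·Δh = 2780 kg/h × 448.32 kJ/kg = 1.2463e+06 kJ/h
|Q| = 346.2 kW = 20772 kJ/min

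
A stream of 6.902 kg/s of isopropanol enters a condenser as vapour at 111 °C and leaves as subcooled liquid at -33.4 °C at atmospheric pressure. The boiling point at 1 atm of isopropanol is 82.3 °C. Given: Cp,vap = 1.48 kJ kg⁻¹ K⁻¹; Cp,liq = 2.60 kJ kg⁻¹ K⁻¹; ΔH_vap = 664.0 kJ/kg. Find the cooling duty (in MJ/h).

Q_c = 25000 MJ/h

vapour 111→82.3 °C: -42.476 kJ/kg
condensation at 82.3 °C: -664 kJ/kg
liquid 82.3→-33.4 °C: -300.82 kJ/kg
Δh = -42.476 + -664 + -300.82 = -1007.3 kJ/kg
Q = ṁ·Δh = 6.902 kg/s × -1007.3 kJ/kg = -6952.4 kJ/s
|Q| = 6952.4 kW = 25028 MJ/h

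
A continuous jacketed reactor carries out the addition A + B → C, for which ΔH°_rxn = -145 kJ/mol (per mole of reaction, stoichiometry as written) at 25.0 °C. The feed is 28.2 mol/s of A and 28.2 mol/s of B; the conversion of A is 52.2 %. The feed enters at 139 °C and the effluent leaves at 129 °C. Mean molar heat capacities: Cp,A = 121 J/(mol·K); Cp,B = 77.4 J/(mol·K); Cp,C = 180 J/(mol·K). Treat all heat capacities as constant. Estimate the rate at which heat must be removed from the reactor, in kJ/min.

Q_out = 133000 kJ/min

Extent of reaction ξ = 0.522 × 28.2 = 14.72 mol/s
Reaction term: ξ·ΔH°_rxn = 14.72 × -145 = -2134.5 kJ/s
Sensible, feed 139→25 °C: -637.82 kJ/s
Outlet flows (mol/s): A 13.48, B 13.48, C 14.72
Sensible, products 25→129 °C: 553.7 kJ/s
Q = ΔH = -2218.6 kJ/s = -2218.6 kW
Heat removed = 133110 kJ/min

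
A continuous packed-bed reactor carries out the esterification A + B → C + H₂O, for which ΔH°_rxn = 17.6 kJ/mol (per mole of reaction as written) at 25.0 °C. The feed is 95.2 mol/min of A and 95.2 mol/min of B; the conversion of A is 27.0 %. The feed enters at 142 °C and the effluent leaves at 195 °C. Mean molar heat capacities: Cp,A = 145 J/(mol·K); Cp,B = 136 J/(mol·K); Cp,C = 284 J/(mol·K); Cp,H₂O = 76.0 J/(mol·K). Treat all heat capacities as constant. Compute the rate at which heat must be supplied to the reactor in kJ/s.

Q_in = 36.9 kJ/s

Extent of reaction ξ = 0.270 × 95.2 = 25.704 mol/min
Reaction term: ξ·ΔH°_rxn = 25.704 × 17.6 = 452.39 kJ/min
Sensible, feed 142→25 °C: -3129.9 kJ/min
Outlet flows (mol/min): A 69.496, B 69.496, C 25.704, H₂O 25.704
Sensible, products 25→195 °C: 4892.9 kJ/min
Q = ΔH = 2215.4 kJ/min = 36.923 kW
Heat supplied = 36.923 kJ/s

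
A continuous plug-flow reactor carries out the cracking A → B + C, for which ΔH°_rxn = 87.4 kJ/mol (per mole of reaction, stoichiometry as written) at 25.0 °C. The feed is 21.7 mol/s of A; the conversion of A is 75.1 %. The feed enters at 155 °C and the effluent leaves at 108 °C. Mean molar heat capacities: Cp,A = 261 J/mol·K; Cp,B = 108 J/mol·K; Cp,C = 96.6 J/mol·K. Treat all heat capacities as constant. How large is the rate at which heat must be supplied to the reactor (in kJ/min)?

Q_in = 64900 kJ/min

Extent of reaction ξ = 0.751 × 21.7 = 16.297 mol/s
Reaction term: ξ·ΔH°_rxn = 16.297 × 87.4 = 1424.3 kJ/s
Sensible, feed 155→25 °C: -736.28 kJ/s
Outlet flows (mol/s): A 5.4033, B 16.297, C 16.297
Sensible, products 25→108 °C: 393.8 kJ/s
Q = ΔH = 1081.8 kJ/s = 1081.8 kW
Heat supplied = 64911 kJ/min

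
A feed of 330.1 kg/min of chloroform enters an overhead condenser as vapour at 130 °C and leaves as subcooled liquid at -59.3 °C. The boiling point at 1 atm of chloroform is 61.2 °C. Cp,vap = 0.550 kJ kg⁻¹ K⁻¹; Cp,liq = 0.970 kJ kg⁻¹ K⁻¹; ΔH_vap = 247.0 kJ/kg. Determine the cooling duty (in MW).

Q_c = 2.21 MW

vapour 130→61.2 °C: -37.84 kJ/kg
condensation at 61.2 °C: -247 kJ/kg
liquid 61.2→-59.3 °C: -116.88 kJ/kg
Δh = -37.84 + -247 + -116.88 = -401.73 kJ/kg
Q = ṁ·Δh = 330.1 kg/min × -401.73 kJ/kg = -132610 kJ/min
|Q| = 2210.2 kW = 2.2102 MW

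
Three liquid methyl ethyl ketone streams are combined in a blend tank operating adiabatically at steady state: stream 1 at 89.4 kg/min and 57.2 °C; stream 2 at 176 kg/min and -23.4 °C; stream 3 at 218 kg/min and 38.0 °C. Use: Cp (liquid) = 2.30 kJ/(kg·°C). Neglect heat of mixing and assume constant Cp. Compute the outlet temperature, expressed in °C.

Energy balance with Q = 0: Σ ṁᵢCp,ᵢ(T_out − Tᵢ) = 0
Σ ṁᵢCp,ᵢTᵢ = 89.4×2.30×57.2 + 176×2.30×-23.4 + 218×2.30×38.0 = 21342
Σ ṁᵢCp,ᵢ = 89.4×2.30 + 176×2.30 + 218×2.30 = 1111.8
T_out = 21342 / 1111.8 = 19.196 °C

T_out = 19.2 °C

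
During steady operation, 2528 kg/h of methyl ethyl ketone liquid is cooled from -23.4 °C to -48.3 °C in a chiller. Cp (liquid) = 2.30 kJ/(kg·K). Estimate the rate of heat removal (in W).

Q_c = 40200 W

Q = ṁ·Cp·ΔT = 2528 × 2.30 × (-48.3 − -23.4) = -144780 kJ/h
Converting: 144780 / 3600 s = 40.216 kW
Cooling duty = 40216 W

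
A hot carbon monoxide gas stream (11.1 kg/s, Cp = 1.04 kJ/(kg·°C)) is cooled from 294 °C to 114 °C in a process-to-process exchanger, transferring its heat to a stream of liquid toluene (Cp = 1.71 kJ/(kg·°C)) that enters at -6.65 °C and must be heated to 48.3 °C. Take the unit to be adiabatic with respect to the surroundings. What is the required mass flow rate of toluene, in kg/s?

Heat released by hot stream: Q = 11.1 × 1.04 × (294 − 114) = 2077.9 kJ/s
Energy balance on cold side (adiabatic exchanger): Q = ṁ_c·Cp_c·(T_c,out − T_c,in)
ṁ_c = 2077.9 / [1.71 × (48.3 − -6.65)] = 22.114 kg/s

ṁ_c = 22.1 kg/s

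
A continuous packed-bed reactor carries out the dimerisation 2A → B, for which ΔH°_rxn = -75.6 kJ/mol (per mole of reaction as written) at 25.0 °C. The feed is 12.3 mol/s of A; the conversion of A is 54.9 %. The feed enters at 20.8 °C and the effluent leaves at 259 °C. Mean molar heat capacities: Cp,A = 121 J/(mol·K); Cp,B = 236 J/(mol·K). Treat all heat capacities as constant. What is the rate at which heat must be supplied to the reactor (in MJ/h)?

Q_in = 340 MJ/h

Extent of reaction ξ = 0.549 × 12.3 / 2 = 3.3764 mol/s
Reaction term: ξ·ΔH°_rxn = 3.3764 × -75.6 = -255.25 kJ/s
Sensible, feed 20.8→25 °C: 6.2509 kJ/s
Outlet flows (mol/s): A 5.5473, B 3.3764
Sensible, products 25→259 °C: 343.52 kJ/s
Q = ΔH = 94.521 kJ/s = 94.521 kW
Heat supplied = 340.27 MJ/h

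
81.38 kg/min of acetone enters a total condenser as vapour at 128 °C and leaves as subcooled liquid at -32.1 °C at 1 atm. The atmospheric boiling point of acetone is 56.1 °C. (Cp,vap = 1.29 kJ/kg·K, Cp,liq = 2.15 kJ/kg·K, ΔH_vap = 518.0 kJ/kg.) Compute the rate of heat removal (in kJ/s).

Q_c = 1090 kJ/s

vapour 128→56.1 °C: -92.751 kJ/kg
condensation at 56.1 °C: -518 kJ/kg
liquid 56.1→-32.1 °C: -189.63 kJ/kg
Δh = -92.751 + -518 + -189.63 = -800.38 kJ/kg
Q = ṁ·Δh = 81.38 kg/min × -800.38 kJ/kg = -65135 kJ/min
|Q| = 1085.6 kW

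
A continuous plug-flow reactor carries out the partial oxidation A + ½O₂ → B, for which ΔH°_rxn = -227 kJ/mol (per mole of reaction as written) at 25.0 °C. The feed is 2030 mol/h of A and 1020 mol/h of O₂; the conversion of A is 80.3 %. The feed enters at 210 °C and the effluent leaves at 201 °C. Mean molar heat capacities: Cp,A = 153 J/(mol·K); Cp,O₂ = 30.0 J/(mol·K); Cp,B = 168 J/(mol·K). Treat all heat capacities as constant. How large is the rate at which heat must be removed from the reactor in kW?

Extent of reaction ξ = 0.803 × 2030 = 1630.1 mol/h
Reaction term: ξ·ΔH°_rxn = 1630.1 × -227 = -370030 kJ/h
Sensible, feed 210→25 °C: -63120 kJ/h
Outlet flows (mol/h): A 399.91, O₂ 204.95, B 1630.1
Sensible, products 25→201 °C: 60049 kJ/h
Q = ΔH = -373100 kJ/h = -103.64 kW
Heat removed = 103.64 kW

Q_out = 104 kW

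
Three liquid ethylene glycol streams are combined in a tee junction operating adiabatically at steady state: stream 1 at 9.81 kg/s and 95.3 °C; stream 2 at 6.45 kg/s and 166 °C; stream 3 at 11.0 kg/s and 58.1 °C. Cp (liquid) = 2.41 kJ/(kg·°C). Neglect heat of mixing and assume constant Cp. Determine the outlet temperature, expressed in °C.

T_out = 97.0 °C

Adiabatic, steady state ⇒ Σ ṁᵢCp,ᵢ(T_out − Tᵢ) = 0
Σ ṁᵢCp,ᵢTᵢ = 9.81×2.41×95.3 + 6.45×2.41×166 + 11.0×2.41×58.1 = 6373.7
Σ ṁᵢCp,ᵢ = 9.81×2.41 + 6.45×2.41 + 11.0×2.41 = 65.697
T_out = 6373.7 / 65.697 = 97.017 °C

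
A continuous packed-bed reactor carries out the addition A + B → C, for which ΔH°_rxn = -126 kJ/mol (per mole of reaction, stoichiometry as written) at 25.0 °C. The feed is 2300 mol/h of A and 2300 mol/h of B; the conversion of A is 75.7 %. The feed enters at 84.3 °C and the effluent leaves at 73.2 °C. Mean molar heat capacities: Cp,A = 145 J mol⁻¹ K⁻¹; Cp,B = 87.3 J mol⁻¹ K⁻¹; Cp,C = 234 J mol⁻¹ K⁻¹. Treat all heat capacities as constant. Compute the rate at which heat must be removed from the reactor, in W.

Q_out = 62500 W

Extent of reaction ξ = 0.757 × 2300 = 1741.1 mol/h
Reaction term: ξ·ΔH°_rxn = 1741.1 × -126 = -219380 kJ/h
Sensible, feed 84.3→25 °C: -31683 kJ/h
Outlet flows (mol/h): A 558.9, B 558.9, C 1741.1
Sensible, products 25→73.2 °C: 25895 kJ/h
Q = ΔH = -225170 kJ/h = -62.546 kW
Heat removed = 62546 W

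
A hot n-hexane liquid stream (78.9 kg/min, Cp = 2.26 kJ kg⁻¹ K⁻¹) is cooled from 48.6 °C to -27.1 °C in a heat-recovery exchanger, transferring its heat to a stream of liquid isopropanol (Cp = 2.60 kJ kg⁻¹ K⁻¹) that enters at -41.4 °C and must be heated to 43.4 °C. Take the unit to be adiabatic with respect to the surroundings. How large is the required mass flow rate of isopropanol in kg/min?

Heat released by hot stream: Q = 78.9 × 2.26 × (48.6 − -27.1) = 13498 kJ/min
Energy balance on cold side (adiabatic exchanger): Q = ṁ_c·Cp_c·(T_c,out − T_c,in)
ṁ_c = 13498 / [2.60 × (43.4 − -41.4)] = 61.223 kg/min

ṁ_c = 61.2 kg/min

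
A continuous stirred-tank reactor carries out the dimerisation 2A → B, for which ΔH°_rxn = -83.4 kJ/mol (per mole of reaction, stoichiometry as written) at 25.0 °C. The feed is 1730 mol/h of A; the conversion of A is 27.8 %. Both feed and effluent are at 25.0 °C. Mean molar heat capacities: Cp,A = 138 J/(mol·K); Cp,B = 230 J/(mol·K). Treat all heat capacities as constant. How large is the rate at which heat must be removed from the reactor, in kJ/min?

Extent of reaction ξ = 0.278 × 1730 / 2 = 240.47 mol/h
Reaction term: ξ·ΔH°_rxn = 240.47 × -83.4 = -20055 kJ/h
Q = ΔH = -20055 kJ/h = -5.5709 kW
Heat removed = 334.25 kJ/min

Q_out = 334 kJ/min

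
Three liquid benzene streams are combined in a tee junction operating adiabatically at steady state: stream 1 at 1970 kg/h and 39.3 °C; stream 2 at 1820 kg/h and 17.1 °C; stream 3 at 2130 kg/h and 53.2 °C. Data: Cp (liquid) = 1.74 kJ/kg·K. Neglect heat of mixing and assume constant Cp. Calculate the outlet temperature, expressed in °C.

T_out = 37.5 °C

No heat crosses the boundary, so H_out = H_in.
Σ ṁᵢCp,ᵢTᵢ = 1970×1.74×39.3 + 1820×1.74×17.1 + 2130×1.74×53.2 = 386030
Σ ṁᵢCp,ᵢ = 1970×1.74 + 1820×1.74 + 2130×1.74 = 10301
T_out = 386030 / 10301 = 37.476 °C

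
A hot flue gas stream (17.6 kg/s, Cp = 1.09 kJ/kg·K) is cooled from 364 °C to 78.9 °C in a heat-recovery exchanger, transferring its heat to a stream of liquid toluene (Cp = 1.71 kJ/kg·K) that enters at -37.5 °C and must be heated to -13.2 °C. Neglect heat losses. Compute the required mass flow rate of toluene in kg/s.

ṁ_c = 132 kg/s

Heat released by hot stream: Q = 17.6 × 1.09 × (364 − 78.9) = 5469.4 kJ/s
Energy balance on cold side (adiabatic exchanger): Q = ṁ_c·Cp_c·(T_c,out − T_c,in)
ṁ_c = 5469.4 / [1.71 × (-13.2 − -37.5)] = 131.62 kg/s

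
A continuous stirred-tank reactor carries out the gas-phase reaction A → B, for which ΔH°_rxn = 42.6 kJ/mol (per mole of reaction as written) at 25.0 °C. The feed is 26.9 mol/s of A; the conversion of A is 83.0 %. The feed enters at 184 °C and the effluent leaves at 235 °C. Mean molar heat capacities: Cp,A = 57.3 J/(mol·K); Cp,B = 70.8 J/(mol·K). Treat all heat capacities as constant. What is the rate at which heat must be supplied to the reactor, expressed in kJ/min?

Extent of reaction ξ = 0.830 × 26.9 = 22.327 mol/s
Reaction term: ξ·ΔH°_rxn = 22.327 × 42.6 = 951.13 kJ/s
Sensible, feed 184→25 °C: -245.08 kJ/s
Outlet flows (mol/s): A 4.573, B 22.327
Sensible, products 25→235 °C: 386.98 kJ/s
Q = ΔH = 1093 kJ/s = 1093 kW
Heat supplied = 65582 kJ/min

Q_in = 65600 kJ/min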